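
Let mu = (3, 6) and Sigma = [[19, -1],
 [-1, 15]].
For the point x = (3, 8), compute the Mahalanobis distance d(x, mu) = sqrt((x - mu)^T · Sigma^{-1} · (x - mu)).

Step 1 — centre the observation: (x - mu) = (0, 2).

Step 2 — invert Sigma. det(Sigma) = 19·15 - (-1)² = 284.
  Sigma^{-1} = (1/det) · [[d, -b], [-b, a]] = [[0.0528, 0.0035],
 [0.0035, 0.0669]].

Step 3 — form the quadratic (x - mu)^T · Sigma^{-1} · (x - mu):
  Sigma^{-1} · (x - mu) = (0.007, 0.1338).
  (x - mu)^T · [Sigma^{-1} · (x - mu)] = (0)·(0.007) + (2)·(0.1338) = 0.2676.

Step 4 — take square root: d = √(0.2676) ≈ 0.5173.

d(x, mu) = √(0.2676) ≈ 0.5173


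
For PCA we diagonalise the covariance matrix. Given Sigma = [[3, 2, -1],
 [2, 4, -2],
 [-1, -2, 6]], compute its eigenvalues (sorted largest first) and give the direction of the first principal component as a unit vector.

Step 1 — characteristic polynomial p(λ) = det(λI - Sigma) = λ³ - tr·λ² + c_1·λ - det, where tr = trace, c_1 = sum of the principal 2×2 minors, det = det(Sigma):
  tr = 3 + 4 + 6 = 13,
  c_1 = (3·4 - (2)²) + (3·6 - (-1)²) + (4·6 - (-2)²) = 8 + 17 + 20 = 45,
  det = 3·(4·6 - (-2)²) - (2)·((2)·6 - (-2)·(-1)) + (-1)·((2)·(-2) - 4·(-1)) = 3·(20) - (2)·(10) + (-1)·(0) = 40.
  So p(λ) = λ³ - 13λ² + 45λ - 40.
Step 2 — look for an integer root (rational root theorem: any rational root is an integer divisor of 40). Testing λ = 8:
  p(8) = 512 - 832 + 360 - 40 = 0  ✓
  Dividing out (λ - 8): p(λ) = (λ - 8)(λ² - 5λ + 5).
Step 3 — remaining eigenvalues from the quadratic λ² - 5λ + 5 = 0:
  Δ = 5² - 4·5 = 25 - 20 = 5,  λ = (5 ± √5)/2 = (5 ± 2.2361)/2 ≈ 3.618 or 1.382.
  Sorted: λ_1 = 8,  λ_2 = 3.618,  λ_3 = 1.382  (check: sum = 13 = tr ✓).

Step 4 — unit eigenvector for λ_1 = 8: v spans the null space of (Sigma - λ_1 I), whose rows are
  r_1 = (-5, 2, -1),  r_2 = (2, -4, -2),  r_3 = (-1, -2, -2).
  v is orthogonal to every row, so take v ∝ r_1 × r_2 = ((2)·(-2) - (-1)·(-4), (-1)·(2) - (-5)·(-2), (-5)·(-4) - (2)·(2)) = (-8, -12, 16).
  Rescale (divide by 4; multiply by -1 so the first nonzero entry is positive): u = (2, 3, -4).
  ||u|| = √((2)² + (3)² + (-4)²) = √(29) ≈ 5.3852,  v_1 = u/||u|| ≈ (0.3714, 0.5571, -0.7428) (||v_1|| = 1).

λ_1 = 8,  λ_2 = 3.618,  λ_3 = 1.382;  v_1 ≈ (0.3714, 0.5571, -0.7428)


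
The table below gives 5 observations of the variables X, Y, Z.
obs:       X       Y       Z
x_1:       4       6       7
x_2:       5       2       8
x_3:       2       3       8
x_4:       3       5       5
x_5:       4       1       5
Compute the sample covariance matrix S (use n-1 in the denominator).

Step 1 — column means:
  mean(X) = (4 + 5 + 2 + 3 + 4) / 5 = 18/5 = 3.6
  mean(Y) = (6 + 2 + 3 + 5 + 1) / 5 = 17/5 = 3.4
  mean(Z) = (7 + 8 + 8 + 5 + 5) / 5 = 33/5 = 6.6

Step 2 — sample covariance S[i,j] = (1/(n-1)) · Σ_k (x_{k,i} - mean_i) · (x_{k,j} - mean_j), with n-1 = 4.
  S[X,X] = ((0.4)·(0.4) + (1.4)·(1.4) + (-1.6)·(-1.6) + (-0.6)·(-0.6) + (0.4)·(0.4)) / 4 = 5.2/4 = 1.3
  S[X,Y] = ((0.4)·(2.6) + (1.4)·(-1.4) + (-1.6)·(-0.4) + (-0.6)·(1.6) + (0.4)·(-2.4)) / 4 = -2.2/4 = -0.55
  S[X,Z] = ((0.4)·(0.4) + (1.4)·(1.4) + (-1.6)·(1.4) + (-0.6)·(-1.6) + (0.4)·(-1.6)) / 4 = 0.2/4 = 0.05
  S[Y,Y] = ((2.6)·(2.6) + (-1.4)·(-1.4) + (-0.4)·(-0.4) + (1.6)·(1.6) + (-2.4)·(-2.4)) / 4 = 17.2/4 = 4.3
  S[Y,Z] = ((2.6)·(0.4) + (-1.4)·(1.4) + (-0.4)·(1.4) + (1.6)·(-1.6) + (-2.4)·(-1.6)) / 4 = -0.2/4 = -0.05
  S[Z,Z] = ((0.4)·(0.4) + (1.4)·(1.4) + (1.4)·(1.4) + (-1.6)·(-1.6) + (-1.6)·(-1.6)) / 4 = 9.2/4 = 2.3

S is symmetric (S[j,i] = S[i,j]). Assembling:

S = [[1.3, -0.55, 0.05],
 [-0.55, 4.3, -0.05],
 [0.05, -0.05, 2.3]]


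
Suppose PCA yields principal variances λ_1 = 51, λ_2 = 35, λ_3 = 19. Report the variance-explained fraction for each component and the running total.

Step 1 — total variance = trace(Sigma) = Σ λ_i = 51 + 35 + 19 = 105.

Step 2 — fraction explained by component i = λ_i / Σ λ:
  PC1: 51/105 = 0.4857
  PC2: 35/105 = 0.3333
  PC3: 19/105 = 0.181

Step 3 — cumulative fraction after k components = (λ_1 + ... + λ_k) / Σ λ:
  k = 1: 51/105 = 0.4857
  k = 2: (51 + 35)/105 = 86/105 = 0.819
  k = 3: (51 + 35 + 19)/105 = 105/105 = 1

Summary (fraction, with percent):

explained: PC1 0.4857 (48.57%), PC2 0.3333 (33.33%), PC3 0.181 (18.1%);  cumulative: 0.4857, 0.819, 1


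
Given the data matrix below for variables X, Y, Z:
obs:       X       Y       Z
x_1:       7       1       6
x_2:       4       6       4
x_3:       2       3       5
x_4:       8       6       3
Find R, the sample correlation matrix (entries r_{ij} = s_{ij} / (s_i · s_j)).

Step 1 — column means:
  mean(X) = (7 + 4 + 2 + 8) / 4 = 21/4 = 5.25
  mean(Y) = (1 + 6 + 3 + 6) / 4 = 16/4 = 4
  mean(Z) = (6 + 4 + 5 + 3) / 4 = 18/4 = 4.5

Step 2 — sample variances and covariances s[i,j] = (1/(n-1)) · Σ_k (x_{k,i} - mean_i) · (x_{k,j} - mean_j), with n-1 = 3:
  s[X,X] = ((1.75)·(1.75) + (-1.25)·(-1.25) + (-3.25)·(-3.25) + (2.75)·(2.75)) / 3 = 22.75/3 = 7.5833
  s[X,Y] = ((1.75)·(-3) + (-1.25)·(2) + (-3.25)·(-1) + (2.75)·(2)) / 3 = 1/3 = 0.3333
  s[X,Z] = ((1.75)·(1.5) + (-1.25)·(-0.5) + (-3.25)·(0.5) + (2.75)·(-1.5)) / 3 = -2.5/3 = -0.8333
  s[Y,Y] = ((-3)·(-3) + (2)·(2) + (-1)·(-1) + (2)·(2)) / 3 = 18/3 = 6
  s[Y,Z] = ((-3)·(1.5) + (2)·(-0.5) + (-1)·(0.5) + (2)·(-1.5)) / 3 = -9/3 = -3
  s[Z,Z] = ((1.5)·(1.5) + (-0.5)·(-0.5) + (0.5)·(0.5) + (-1.5)·(-1.5)) / 3 = 5/3 = 1.6667
  Sample standard deviations s_i = √(s[i,i]):
  s(X) = √(7.5833) = 2.7538
  s(Y) = √(6) = 2.4495
  s(Z) = √(1.6667) = 1.291

Step 3 — r_{ij} = s_{ij} / (s_i · s_j):
  r[X,X] = 1 (diagonal).
  r[X,Y] = 0.3333 / (2.7538 · 2.4495) = 0.3333 / 6.7454 = 0.0494
  r[X,Z] = -0.8333 / (2.7538 · 1.291) = -0.8333 / 3.5551 = -0.2344
  r[Y,Y] = 1 (diagonal).
  r[Y,Z] = -3 / (2.4495 · 1.291) = -3 / 3.1623 = -0.9487
  r[Z,Z] = 1 (diagonal).

R is symmetric with unit diagonal. Assembling:

R = [[1, 0.0494, -0.2344],
 [0.0494, 1, -0.9487],
 [-0.2344, -0.9487, 1]]


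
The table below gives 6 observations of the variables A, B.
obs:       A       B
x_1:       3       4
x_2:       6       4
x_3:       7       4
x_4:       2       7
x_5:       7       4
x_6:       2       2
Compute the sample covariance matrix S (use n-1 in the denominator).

Step 1 — column means:
  mean(A) = (3 + 6 + 7 + 2 + 7 + 2) / 6 = 27/6 = 4.5
  mean(B) = (4 + 4 + 4 + 7 + 4 + 2) / 6 = 25/6 = 4.1667

Step 2 — sample covariance S[i,j] = (1/(n-1)) · Σ_k (x_{k,i} - mean_i) · (x_{k,j} - mean_j), with n-1 = 5.
  S[A,A] = ((-1.5)·(-1.5) + (1.5)·(1.5) + (2.5)·(2.5) + (-2.5)·(-2.5) + (2.5)·(2.5) + (-2.5)·(-2.5)) / 5 = 29.5/5 = 5.9
  S[A,B] = ((-1.5)·(-0.1667) + (1.5)·(-0.1667) + (2.5)·(-0.1667) + (-2.5)·(2.8333) + (2.5)·(-0.1667) + (-2.5)·(-2.1667)) / 5 = -2.5/5 = -0.5
  S[B,B] = ((-0.1667)·(-0.1667) + (-0.1667)·(-0.1667) + (-0.1667)·(-0.1667) + (2.8333)·(2.8333) + (-0.1667)·(-0.1667) + (-2.1667)·(-2.1667)) / 5 = 12.8333/5 = 2.5667

S is symmetric (S[j,i] = S[i,j]). Assembling:

S = [[5.9, -0.5],
 [-0.5, 2.5667]]


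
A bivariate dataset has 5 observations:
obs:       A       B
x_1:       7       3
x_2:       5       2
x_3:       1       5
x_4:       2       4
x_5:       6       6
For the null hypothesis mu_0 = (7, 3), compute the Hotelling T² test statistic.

Step 1 — sample mean vector:
  mean(A) = (7 + 5 + 1 + 2 + 6) / 5 = 21/5 = 4.2
  mean(B) = (3 + 2 + 5 + 4 + 6) / 5 = 20/5 = 4
  x̄ = (4.2, 4),  deviation x̄ - mu_0 = (4.2, 4) - (7, 3) = (-2.8, 1).

Step 2 — sample covariance matrix, S[i,j] = (1/(n-1)) · Σ_k (x_{k,i} - mean_i) · (x_{k,j} - mean_j), divisor n-1 = 4:
  S[A,A] = ((2.8)·(2.8) + (0.8)·(0.8) + (-3.2)·(-3.2) + (-2.2)·(-2.2) + (1.8)·(1.8)) / 4 = 26.8/4 = 6.7
  S[A,B] = ((2.8)·(-1) + (0.8)·(-2) + (-3.2)·(1) + (-2.2)·(0) + (1.8)·(2)) / 4 = -4/4 = -1
  S[B,B] = ((-1)·(-1) + (-2)·(-2) + (1)·(1) + (0)·(0) + (2)·(2)) / 4 = 10/4 = 2.5
  S = [[6.7, -1],
 [-1, 2.5]].

Step 3 — invert S. det(S) = 6.7·2.5 - (-1)² = 15.75.
  S^{-1} = (1/det) · [[d, -b], [-b, a]] = [[0.1587, 0.0635],
 [0.0635, 0.4254]].

Step 4 — quadratic form (x̄ - mu_0)^T · S^{-1} · (x̄ - mu_0):
  S^{-1} · (x̄ - mu_0) = (-0.381, 0.2476),
  (x̄ - mu_0)^T · [...] = (-2.8)·(-0.381) + (1)·(0.2476) = 1.3143.

Step 5 — scale by n: T² = 5 · 1.3143 = 6.5714.

T² ≈ 6.5714


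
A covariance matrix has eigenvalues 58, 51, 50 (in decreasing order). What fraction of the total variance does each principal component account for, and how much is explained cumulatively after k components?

Step 1 — total variance = trace(Sigma) = Σ λ_i = 58 + 51 + 50 = 159.

Step 2 — fraction explained by component i = λ_i / Σ λ:
  PC1: 58/159 = 0.3648
  PC2: 51/159 = 0.3208
  PC3: 50/159 = 0.3145

Step 3 — cumulative fraction after k components = (λ_1 + ... + λ_k) / Σ λ:
  k = 1: 58/159 = 0.3648
  k = 2: (58 + 51)/159 = 109/159 = 0.6855
  k = 3: (58 + 51 + 50)/159 = 159/159 = 1

Summary (fraction, with percent):

explained: PC1 0.3648 (36.48%), PC2 0.3208 (32.08%), PC3 0.3145 (31.45%);  cumulative: 0.3648, 0.6855, 1


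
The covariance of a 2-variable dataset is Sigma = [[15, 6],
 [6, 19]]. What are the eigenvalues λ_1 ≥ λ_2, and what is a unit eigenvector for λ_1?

Step 1 — characteristic polynomial of 2×2 Sigma:
  det(Sigma - λI) = λ² - trace · λ + det = 0.
  trace = 15 + 19 = 34, det = 15·19 - (6)² = 249.
Step 2 — discriminant:
  Δ = trace² - 4·det = 1156 - 996 = 160.
Step 3 — eigenvalues:
  λ = (trace ± √Δ)/2 = (34 ± 12.6491)/2,
  λ_1 = 23.3246,  λ_2 = 10.6754.

Step 4 — unit eigenvector for λ_1: solve (Sigma - λ_1 I)v = 0. First row:
  (15 - 23.3246)·v_x + (6)·v_y = 0, i.e. (-8.3246)·v_x + (6)·v_y = 0,
  so v ∝ (b, λ_1 - a) = (6, 8.3246) = u.
  ||u|| = √((6)² + (8.3246)²) = √(105.2982) ≈ 10.2615,
  v_1 = u/||u|| ≈ (0.5847, 0.8112) (||v_1|| = 1).

λ_1 = 23.3246,  λ_2 = 10.6754;  v_1 ≈ (0.5847, 0.8112)


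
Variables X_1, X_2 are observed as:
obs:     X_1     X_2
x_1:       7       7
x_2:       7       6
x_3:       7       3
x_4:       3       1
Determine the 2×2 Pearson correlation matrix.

Step 1 — column means:
  mean(X_1) = (7 + 7 + 7 + 3) / 4 = 24/4 = 6
  mean(X_2) = (7 + 6 + 3 + 1) / 4 = 17/4 = 4.25

Step 2 — sample variances and covariances s[i,j] = (1/(n-1)) · Σ_k (x_{k,i} - mean_i) · (x_{k,j} - mean_j), with n-1 = 3:
  s[X_1,X_1] = ((1)·(1) + (1)·(1) + (1)·(1) + (-3)·(-3)) / 3 = 12/3 = 4
  s[X_1,X_2] = ((1)·(2.75) + (1)·(1.75) + (1)·(-1.25) + (-3)·(-3.25)) / 3 = 13/3 = 4.3333
  s[X_2,X_2] = ((2.75)·(2.75) + (1.75)·(1.75) + (-1.25)·(-1.25) + (-3.25)·(-3.25)) / 3 = 22.75/3 = 7.5833
  Sample standard deviations s_i = √(s[i,i]):
  s(X_1) = √(4) = 2
  s(X_2) = √(7.5833) = 2.7538

Step 3 — r_{ij} = s_{ij} / (s_i · s_j):
  r[X_1,X_1] = 1 (diagonal).
  r[X_1,X_2] = 4.3333 / (2 · 2.7538) = 4.3333 / 5.5076 = 0.7868
  r[X_2,X_2] = 1 (diagonal).

R is symmetric with unit diagonal. Assembling:

R = [[1, 0.7868],
 [0.7868, 1]]


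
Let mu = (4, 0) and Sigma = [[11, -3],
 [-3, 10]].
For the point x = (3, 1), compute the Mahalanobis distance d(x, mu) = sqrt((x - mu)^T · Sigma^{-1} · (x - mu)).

Step 1 — centre the observation: (x - mu) = (-1, 1).

Step 2 — invert Sigma. det(Sigma) = 11·10 - (-3)² = 101.
  Sigma^{-1} = (1/det) · [[d, -b], [-b, a]] = [[0.099, 0.0297],
 [0.0297, 0.1089]].

Step 3 — form the quadratic (x - mu)^T · Sigma^{-1} · (x - mu):
  Sigma^{-1} · (x - mu) = (-0.0693, 0.0792).
  (x - mu)^T · [Sigma^{-1} · (x - mu)] = (-1)·(-0.0693) + (1)·(0.0792) = 0.1485.

Step 4 — take square root: d = √(0.1485) ≈ 0.3854.

d(x, mu) = √(0.1485) ≈ 0.3854


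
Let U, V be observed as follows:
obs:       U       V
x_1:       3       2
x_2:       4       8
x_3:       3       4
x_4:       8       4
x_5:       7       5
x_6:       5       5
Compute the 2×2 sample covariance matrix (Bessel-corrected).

Step 1 — column means:
  mean(U) = (3 + 4 + 3 + 8 + 7 + 5) / 6 = 30/6 = 5
  mean(V) = (2 + 8 + 4 + 4 + 5 + 5) / 6 = 28/6 = 4.6667

Step 2 — sample covariance S[i,j] = (1/(n-1)) · Σ_k (x_{k,i} - mean_i) · (x_{k,j} - mean_j), with n-1 = 5.
  S[U,U] = ((-2)·(-2) + (-1)·(-1) + (-2)·(-2) + (3)·(3) + (2)·(2) + (0)·(0)) / 5 = 22/5 = 4.4
  S[U,V] = ((-2)·(-2.6667) + (-1)·(3.3333) + (-2)·(-0.6667) + (3)·(-0.6667) + (2)·(0.3333) + (0)·(0.3333)) / 5 = 2/5 = 0.4
  S[V,V] = ((-2.6667)·(-2.6667) + (3.3333)·(3.3333) + (-0.6667)·(-0.6667) + (-0.6667)·(-0.6667) + (0.3333)·(0.3333) + (0.3333)·(0.3333)) / 5 = 19.3333/5 = 3.8667

S is symmetric (S[j,i] = S[i,j]). Assembling:

S = [[4.4, 0.4],
 [0.4, 3.8667]]


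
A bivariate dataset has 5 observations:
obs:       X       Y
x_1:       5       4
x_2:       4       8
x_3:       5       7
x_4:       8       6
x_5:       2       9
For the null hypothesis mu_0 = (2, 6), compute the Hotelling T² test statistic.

Step 1 — sample mean vector:
  mean(X) = (5 + 4 + 5 + 8 + 2) / 5 = 24/5 = 4.8
  mean(Y) = (4 + 8 + 7 + 6 + 9) / 5 = 34/5 = 6.8
  x̄ = (4.8, 6.8),  deviation x̄ - mu_0 = (4.8, 6.8) - (2, 6) = (2.8, 0.8).

Step 2 — sample covariance matrix, S[i,j] = (1/(n-1)) · Σ_k (x_{k,i} - mean_i) · (x_{k,j} - mean_j), divisor n-1 = 4:
  S[X,X] = ((0.2)·(0.2) + (-0.8)·(-0.8) + (0.2)·(0.2) + (3.2)·(3.2) + (-2.8)·(-2.8)) / 4 = 18.8/4 = 4.7
  S[X,Y] = ((0.2)·(-2.8) + (-0.8)·(1.2) + (0.2)·(0.2) + (3.2)·(-0.8) + (-2.8)·(2.2)) / 4 = -10.2/4 = -2.55
  S[Y,Y] = ((-2.8)·(-2.8) + (1.2)·(1.2) + (0.2)·(0.2) + (-0.8)·(-0.8) + (2.2)·(2.2)) / 4 = 14.8/4 = 3.7
  S = [[4.7, -2.55],
 [-2.55, 3.7]].

Step 3 — invert S. det(S) = 4.7·3.7 - (-2.55)² = 10.8875.
  S^{-1} = (1/det) · [[d, -b], [-b, a]] = [[0.3398, 0.2342],
 [0.2342, 0.4317]].

Step 4 — quadratic form (x̄ - mu_0)^T · S^{-1} · (x̄ - mu_0):
  S^{-1} · (x̄ - mu_0) = (1.1389, 1.0011),
  (x̄ - mu_0)^T · [...] = (2.8)·(1.1389) + (0.8)·(1.0011) = 3.9899.

Step 5 — scale by n: T² = 5 · 3.9899 = 19.9495.

T² ≈ 19.9495


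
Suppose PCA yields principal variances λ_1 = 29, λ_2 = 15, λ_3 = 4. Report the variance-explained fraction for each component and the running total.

Step 1 — total variance = trace(Sigma) = Σ λ_i = 29 + 15 + 4 = 48.

Step 2 — fraction explained by component i = λ_i / Σ λ:
  PC1: 29/48 = 0.6042
  PC2: 15/48 = 0.3125
  PC3: 4/48 = 0.0833

Step 3 — cumulative fraction after k components = (λ_1 + ... + λ_k) / Σ λ:
  k = 1: 29/48 = 0.6042
  k = 2: (29 + 15)/48 = 44/48 = 0.9167
  k = 3: (29 + 15 + 4)/48 = 48/48 = 1

Summary (fraction, with percent):

explained: PC1 0.6042 (60.42%), PC2 0.3125 (31.25%), PC3 0.0833 (8.33%);  cumulative: 0.6042, 0.9167, 1


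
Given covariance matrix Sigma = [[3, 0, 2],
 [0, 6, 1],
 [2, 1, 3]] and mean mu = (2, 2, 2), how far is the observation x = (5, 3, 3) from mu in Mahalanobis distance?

Step 1 — centre the observation: (x - mu) = (3, 1, 1).

Step 2 — invert Sigma (cofactor / det for 3×3, or solve directly):
  Sigma^{-1} = [[0.6296, 0.0741, -0.4444],
 [0.0741, 0.1852, -0.1111],
 [-0.4444, -0.1111, 0.6667]].

Step 3 — form the quadratic (x - mu)^T · Sigma^{-1} · (x - mu):
  Sigma^{-1} · (x - mu) = (1.5185, 0.2963, -0.7778).
  (x - mu)^T · [Sigma^{-1} · (x - mu)] = (3)·(1.5185) + (1)·(0.2963) + (1)·(-0.7778) = 4.0741.

Step 4 — take square root: d = √(4.0741) ≈ 2.0184.

d(x, mu) = √(4.0741) ≈ 2.0184


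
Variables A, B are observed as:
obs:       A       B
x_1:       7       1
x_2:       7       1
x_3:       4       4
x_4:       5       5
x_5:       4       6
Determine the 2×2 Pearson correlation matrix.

Step 1 — column means:
  mean(A) = (7 + 7 + 4 + 5 + 4) / 5 = 27/5 = 5.4
  mean(B) = (1 + 1 + 4 + 5 + 6) / 5 = 17/5 = 3.4

Step 2 — sample variances and covariances s[i,j] = (1/(n-1)) · Σ_k (x_{k,i} - mean_i) · (x_{k,j} - mean_j), with n-1 = 4:
  s[A,A] = ((1.6)·(1.6) + (1.6)·(1.6) + (-1.4)·(-1.4) + (-0.4)·(-0.4) + (-1.4)·(-1.4)) / 4 = 9.2/4 = 2.3
  s[A,B] = ((1.6)·(-2.4) + (1.6)·(-2.4) + (-1.4)·(0.6) + (-0.4)·(1.6) + (-1.4)·(2.6)) / 4 = -12.8/4 = -3.2
  s[B,B] = ((-2.4)·(-2.4) + (-2.4)·(-2.4) + (0.6)·(0.6) + (1.6)·(1.6) + (2.6)·(2.6)) / 4 = 21.2/4 = 5.3
  Sample standard deviations s_i = √(s[i,i]):
  s(A) = √(2.3) = 1.5166
  s(B) = √(5.3) = 2.3022

Step 3 — r_{ij} = s_{ij} / (s_i · s_j):
  r[A,A] = 1 (diagonal).
  r[A,B] = -3.2 / (1.5166 · 2.3022) = -3.2 / 3.4914 = -0.9165
  r[B,B] = 1 (diagonal).

R is symmetric with unit diagonal. Assembling:

R = [[1, -0.9165],
 [-0.9165, 1]]


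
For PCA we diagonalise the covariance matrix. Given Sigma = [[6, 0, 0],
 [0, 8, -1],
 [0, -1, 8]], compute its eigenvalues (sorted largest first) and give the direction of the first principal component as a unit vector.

Step 1 — characteristic polynomial p(λ) = det(λI - Sigma) = λ³ - tr·λ² + c_1·λ - det, where tr = trace, c_1 = sum of the principal 2×2 minors, det = det(Sigma):
  tr = 6 + 8 + 8 = 22,
  c_1 = (6·8 - (0)²) + (6·8 - (0)²) + (8·8 - (-1)²) = 48 + 48 + 63 = 159,
  det = 6·(8·8 - (-1)²) - (0)·((0)·8 - (-1)·(0)) + (0)·((0)·(-1) - 8·(0)) = 6·(63) - (0)·(0) + (0)·(0) = 378.
  So p(λ) = λ³ - 22λ² + 159λ - 378.
Step 2 — look for an integer root (rational root theorem: any rational root is an integer divisor of 378). Testing λ = 6:
  p(6) = 216 - 792 + 954 - 378 = 0  ✓
  Dividing out (λ - 6): p(λ) = (λ - 6)(λ² - 16λ + 63).
Step 3 — remaining eigenvalues from the quadratic λ² - 16λ + 63 = 0:
  Δ = 16² - 4·63 = 256 - 252 = 4,  λ = (16 ± √4)/2 = (16 ± 2)/2 = 9 or 7.
  Sorted: λ_1 = 9,  λ_2 = 7,  λ_3 = 6  (check: sum = 22 = tr ✓).

Step 4 — unit eigenvector for λ_1 = 9: v spans the null space of (Sigma - λ_1 I), whose rows are
  r_1 = (-3, 0, 0),  r_2 = (0, -1, -1),  r_3 = (0, -1, -1).
  v is orthogonal to every row, so take v ∝ r_1 × r_2 = ((0)·(-1) - (0)·(-1), (0)·(0) - (-3)·(-1), (-3)·(-1) - (0)·(0)) = (0, -3, 3).
  Rescale (divide by 3; multiply by -1 so the first nonzero entry is positive): u = (0, 1, -1).
  ||u|| = √((0)² + (1)² + (-1)²) = √(2) ≈ 1.4142,  v_1 = u/||u|| ≈ (0, 0.7071, -0.7071) (||v_1|| = 1).

λ_1 = 9,  λ_2 = 7,  λ_3 = 6;  v_1 ≈ (0, 0.7071, -0.7071)


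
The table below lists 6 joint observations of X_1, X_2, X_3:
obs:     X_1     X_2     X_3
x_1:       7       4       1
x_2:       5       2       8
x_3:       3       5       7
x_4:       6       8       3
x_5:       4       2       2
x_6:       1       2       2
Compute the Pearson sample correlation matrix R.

Step 1 — column means:
  mean(X_1) = (7 + 5 + 3 + 6 + 4 + 1) / 6 = 26/6 = 4.3333
  mean(X_2) = (4 + 2 + 5 + 8 + 2 + 2) / 6 = 23/6 = 3.8333
  mean(X_3) = (1 + 8 + 7 + 3 + 2 + 2) / 6 = 23/6 = 3.8333

Step 2 — sample variances and covariances s[i,j] = (1/(n-1)) · Σ_k (x_{k,i} - mean_i) · (x_{k,j} - mean_j), with n-1 = 5:
  s[X_1,X_1] = ((2.6667)·(2.6667) + (0.6667)·(0.6667) + (-1.3333)·(-1.3333) + (1.6667)·(1.6667) + (-0.3333)·(-0.3333) + (-3.3333)·(-3.3333)) / 5 = 23.3333/5 = 4.6667
  s[X_1,X_2] = ((2.6667)·(0.1667) + (0.6667)·(-1.8333) + (-1.3333)·(1.1667) + (1.6667)·(4.1667) + (-0.3333)·(-1.8333) + (-3.3333)·(-1.8333)) / 5 = 11.3333/5 = 2.2667
  s[X_1,X_3] = ((2.6667)·(-2.8333) + (0.6667)·(4.1667) + (-1.3333)·(3.1667) + (1.6667)·(-0.8333) + (-0.3333)·(-1.8333) + (-3.3333)·(-1.8333)) / 5 = -3.6667/5 = -0.7333
  s[X_2,X_2] = ((0.1667)·(0.1667) + (-1.8333)·(-1.8333) + (1.1667)·(1.1667) + (4.1667)·(4.1667) + (-1.8333)·(-1.8333) + (-1.8333)·(-1.8333)) / 5 = 28.8333/5 = 5.7667
  s[X_2,X_3] = ((0.1667)·(-2.8333) + (-1.8333)·(4.1667) + (1.1667)·(3.1667) + (4.1667)·(-0.8333) + (-1.8333)·(-1.8333) + (-1.8333)·(-1.8333)) / 5 = -1.1667/5 = -0.2333
  s[X_3,X_3] = ((-2.8333)·(-2.8333) + (4.1667)·(4.1667) + (3.1667)·(3.1667) + (-0.8333)·(-0.8333) + (-1.8333)·(-1.8333) + (-1.8333)·(-1.8333)) / 5 = 42.8333/5 = 8.5667
  Sample standard deviations s_i = √(s[i,i]):
  s(X_1) = √(4.6667) = 2.1602
  s(X_2) = √(5.7667) = 2.4014
  s(X_3) = √(8.5667) = 2.9269

Step 3 — r_{ij} = s_{ij} / (s_i · s_j):
  r[X_1,X_1] = 1 (diagonal).
  r[X_1,X_2] = 2.2667 / (2.1602 · 2.4014) = 2.2667 / 5.1876 = 0.4369
  r[X_1,X_3] = -0.7333 / (2.1602 · 2.9269) = -0.7333 / 6.3228 = -0.116
  r[X_2,X_2] = 1 (diagonal).
  r[X_2,X_3] = -0.2333 / (2.4014 · 2.9269) = -0.2333 / 7.0286 = -0.0332
  r[X_3,X_3] = 1 (diagonal).

R is symmetric with unit diagonal. Assembling:

R = [[1, 0.4369, -0.116],
 [0.4369, 1, -0.0332],
 [-0.116, -0.0332, 1]]


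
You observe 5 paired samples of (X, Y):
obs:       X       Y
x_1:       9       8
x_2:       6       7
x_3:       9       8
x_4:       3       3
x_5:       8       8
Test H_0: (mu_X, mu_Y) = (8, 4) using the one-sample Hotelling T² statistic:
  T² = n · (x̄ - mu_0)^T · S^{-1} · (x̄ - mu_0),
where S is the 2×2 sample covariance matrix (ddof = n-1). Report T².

Step 1 — sample mean vector:
  mean(X) = (9 + 6 + 9 + 3 + 8) / 5 = 35/5 = 7
  mean(Y) = (8 + 7 + 8 + 3 + 8) / 5 = 34/5 = 6.8
  x̄ = (7, 6.8),  deviation x̄ - mu_0 = (7, 6.8) - (8, 4) = (-1, 2.8).

Step 2 — sample covariance matrix, S[i,j] = (1/(n-1)) · Σ_k (x_{k,i} - mean_i) · (x_{k,j} - mean_j), divisor n-1 = 4:
  S[X,X] = ((2)·(2) + (-1)·(-1) + (2)·(2) + (-4)·(-4) + (1)·(1)) / 4 = 26/4 = 6.5
  S[X,Y] = ((2)·(1.2) + (-1)·(0.2) + (2)·(1.2) + (-4)·(-3.8) + (1)·(1.2)) / 4 = 21/4 = 5.25
  S[Y,Y] = ((1.2)·(1.2) + (0.2)·(0.2) + (1.2)·(1.2) + (-3.8)·(-3.8) + (1.2)·(1.2)) / 4 = 18.8/4 = 4.7
  S = [[6.5, 5.25],
 [5.25, 4.7]].

Step 3 — invert S. det(S) = 6.5·4.7 - (5.25)² = 2.9875.
  S^{-1} = (1/det) · [[d, -b], [-b, a]] = [[1.5732, -1.7573],
 [-1.7573, 2.1757]].

Step 4 — quadratic form (x̄ - mu_0)^T · S^{-1} · (x̄ - mu_0):
  S^{-1} · (x̄ - mu_0) = (-6.4937, 7.8494),
  (x̄ - mu_0)^T · [...] = (-1)·(-6.4937) + (2.8)·(7.8494) = 28.472.

Step 5 — scale by n: T² = 5 · 28.472 = 142.3598.

T² ≈ 142.3598


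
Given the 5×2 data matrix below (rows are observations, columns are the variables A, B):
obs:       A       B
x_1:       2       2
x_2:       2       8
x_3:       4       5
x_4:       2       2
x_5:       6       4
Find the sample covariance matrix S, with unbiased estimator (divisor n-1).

Step 1 — column means:
  mean(A) = (2 + 2 + 4 + 2 + 6) / 5 = 16/5 = 3.2
  mean(B) = (2 + 8 + 5 + 2 + 4) / 5 = 21/5 = 4.2

Step 2 — sample covariance S[i,j] = (1/(n-1)) · Σ_k (x_{k,i} - mean_i) · (x_{k,j} - mean_j), with n-1 = 4.
  S[A,A] = ((-1.2)·(-1.2) + (-1.2)·(-1.2) + (0.8)·(0.8) + (-1.2)·(-1.2) + (2.8)·(2.8)) / 4 = 12.8/4 = 3.2
  S[A,B] = ((-1.2)·(-2.2) + (-1.2)·(3.8) + (0.8)·(0.8) + (-1.2)·(-2.2) + (2.8)·(-0.2)) / 4 = 0.8/4 = 0.2
  S[B,B] = ((-2.2)·(-2.2) + (3.8)·(3.8) + (0.8)·(0.8) + (-2.2)·(-2.2) + (-0.2)·(-0.2)) / 4 = 24.8/4 = 6.2

S is symmetric (S[j,i] = S[i,j]). Assembling:

S = [[3.2, 0.2],
 [0.2, 6.2]]


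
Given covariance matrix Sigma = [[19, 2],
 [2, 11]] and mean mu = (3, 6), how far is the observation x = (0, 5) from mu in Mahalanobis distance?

Step 1 — centre the observation: (x - mu) = (-3, -1).

Step 2 — invert Sigma. det(Sigma) = 19·11 - (2)² = 205.
  Sigma^{-1} = (1/det) · [[d, -b], [-b, a]] = [[0.0537, -0.0098],
 [-0.0098, 0.0927]].

Step 3 — form the quadratic (x - mu)^T · Sigma^{-1} · (x - mu):
  Sigma^{-1} · (x - mu) = (-0.1512, -0.0634).
  (x - mu)^T · [Sigma^{-1} · (x - mu)] = (-3)·(-0.1512) + (-1)·(-0.0634) = 0.5171.

Step 4 — take square root: d = √(0.5171) ≈ 0.7191.

d(x, mu) = √(0.5171) ≈ 0.7191


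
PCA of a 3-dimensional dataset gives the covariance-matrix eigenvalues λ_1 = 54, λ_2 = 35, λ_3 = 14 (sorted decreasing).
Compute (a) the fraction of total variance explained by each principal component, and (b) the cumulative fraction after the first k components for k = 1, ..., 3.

Step 1 — total variance = trace(Sigma) = Σ λ_i = 54 + 35 + 14 = 103.

Step 2 — fraction explained by component i = λ_i / Σ λ:
  PC1: 54/103 = 0.5243
  PC2: 35/103 = 0.3398
  PC3: 14/103 = 0.1359

Step 3 — cumulative fraction after k components = (λ_1 + ... + λ_k) / Σ λ:
  k = 1: 54/103 = 0.5243
  k = 2: (54 + 35)/103 = 89/103 = 0.8641
  k = 3: (54 + 35 + 14)/103 = 103/103 = 1

Summary (fraction, with percent):

explained: PC1 0.5243 (52.43%), PC2 0.3398 (33.98%), PC3 0.1359 (13.59%);  cumulative: 0.5243, 0.8641, 1


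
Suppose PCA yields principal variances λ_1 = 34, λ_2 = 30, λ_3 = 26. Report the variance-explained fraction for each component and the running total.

Step 1 — total variance = trace(Sigma) = Σ λ_i = 34 + 30 + 26 = 90.

Step 2 — fraction explained by component i = λ_i / Σ λ:
  PC1: 34/90 = 0.3778
  PC2: 30/90 = 0.3333
  PC3: 26/90 = 0.2889

Step 3 — cumulative fraction after k components = (λ_1 + ... + λ_k) / Σ λ:
  k = 1: 34/90 = 0.3778
  k = 2: (34 + 30)/90 = 64/90 = 0.7111
  k = 3: (34 + 30 + 26)/90 = 90/90 = 1

Summary (fraction, with percent):

explained: PC1 0.3778 (37.78%), PC2 0.3333 (33.33%), PC3 0.2889 (28.89%);  cumulative: 0.3778, 0.7111, 1


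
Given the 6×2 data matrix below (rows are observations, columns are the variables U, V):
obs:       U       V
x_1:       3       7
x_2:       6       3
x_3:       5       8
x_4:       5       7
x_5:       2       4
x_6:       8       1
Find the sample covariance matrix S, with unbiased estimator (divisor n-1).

Step 1 — column means:
  mean(U) = (3 + 6 + 5 + 5 + 2 + 8) / 6 = 29/6 = 4.8333
  mean(V) = (7 + 3 + 8 + 7 + 4 + 1) / 6 = 30/6 = 5

Step 2 — sample covariance S[i,j] = (1/(n-1)) · Σ_k (x_{k,i} - mean_i) · (x_{k,j} - mean_j), with n-1 = 5.
  S[U,U] = ((-1.8333)·(-1.8333) + (1.1667)·(1.1667) + (0.1667)·(0.1667) + (0.1667)·(0.1667) + (-2.8333)·(-2.8333) + (3.1667)·(3.1667)) / 5 = 22.8333/5 = 4.5667
  S[U,V] = ((-1.8333)·(2) + (1.1667)·(-2) + (0.1667)·(3) + (0.1667)·(2) + (-2.8333)·(-1) + (3.1667)·(-4)) / 5 = -15/5 = -3
  S[V,V] = ((2)·(2) + (-2)·(-2) + (3)·(3) + (2)·(2) + (-1)·(-1) + (-4)·(-4)) / 5 = 38/5 = 7.6

S is symmetric (S[j,i] = S[i,j]). Assembling:

S = [[4.5667, -3],
 [-3, 7.6]]


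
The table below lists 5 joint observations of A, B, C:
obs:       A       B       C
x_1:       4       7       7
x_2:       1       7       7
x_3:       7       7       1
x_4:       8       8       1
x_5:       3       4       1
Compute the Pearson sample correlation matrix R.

Step 1 — column means:
  mean(A) = (4 + 1 + 7 + 8 + 3) / 5 = 23/5 = 4.6
  mean(B) = (7 + 7 + 7 + 8 + 4) / 5 = 33/5 = 6.6
  mean(C) = (7 + 7 + 1 + 1 + 1) / 5 = 17/5 = 3.4

Step 2 — sample variances and covariances s[i,j] = (1/(n-1)) · Σ_k (x_{k,i} - mean_i) · (x_{k,j} - mean_j), with n-1 = 4:
  s[A,A] = ((-0.6)·(-0.6) + (-3.6)·(-3.6) + (2.4)·(2.4) + (3.4)·(3.4) + (-1.6)·(-1.6)) / 4 = 33.2/4 = 8.3
  s[A,B] = ((-0.6)·(0.4) + (-3.6)·(0.4) + (2.4)·(0.4) + (3.4)·(1.4) + (-1.6)·(-2.6)) / 4 = 8.2/4 = 2.05
  s[A,C] = ((-0.6)·(3.6) + (-3.6)·(3.6) + (2.4)·(-2.4) + (3.4)·(-2.4) + (-1.6)·(-2.4)) / 4 = -25.2/4 = -6.3
  s[B,B] = ((0.4)·(0.4) + (0.4)·(0.4) + (0.4)·(0.4) + (1.4)·(1.4) + (-2.6)·(-2.6)) / 4 = 9.2/4 = 2.3
  s[B,C] = ((0.4)·(3.6) + (0.4)·(3.6) + (0.4)·(-2.4) + (1.4)·(-2.4) + (-2.6)·(-2.4)) / 4 = 4.8/4 = 1.2
  s[C,C] = ((3.6)·(3.6) + (3.6)·(3.6) + (-2.4)·(-2.4) + (-2.4)·(-2.4) + (-2.4)·(-2.4)) / 4 = 43.2/4 = 10.8
  Sample standard deviations s_i = √(s[i,i]):
  s(A) = √(8.3) = 2.881
  s(B) = √(2.3) = 1.5166
  s(C) = √(10.8) = 3.2863

Step 3 — r_{ij} = s_{ij} / (s_i · s_j):
  r[A,A] = 1 (diagonal).
  r[A,B] = 2.05 / (2.881 · 1.5166) = 2.05 / 4.3692 = 0.4692
  r[A,C] = -6.3 / (2.881 · 3.2863) = -6.3 / 9.4678 = -0.6654
  r[B,B] = 1 (diagonal).
  r[B,C] = 1.2 / (1.5166 · 3.2863) = 1.2 / 4.984 = 0.2408
  r[C,C] = 1 (diagonal).

R is symmetric with unit diagonal. Assembling:

R = [[1, 0.4692, -0.6654],
 [0.4692, 1, 0.2408],
 [-0.6654, 0.2408, 1]]


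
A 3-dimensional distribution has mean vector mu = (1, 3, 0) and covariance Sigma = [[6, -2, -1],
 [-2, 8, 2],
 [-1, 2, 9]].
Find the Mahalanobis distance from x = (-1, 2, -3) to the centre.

Step 1 — centre the observation: (x - mu) = (-2, -1, -3).

Step 2 — invert Sigma (cofactor / det for 3×3, or solve directly):
  Sigma^{-1} = [[0.1828, 0.043, 0.0108],
 [0.043, 0.1425, -0.0269],
 [0.0108, -0.0269, 0.1183]].

Step 3 — form the quadratic (x - mu)^T · Sigma^{-1} · (x - mu):
  Sigma^{-1} · (x - mu) = (-0.4409, -0.1478, -0.3495).
  (x - mu)^T · [Sigma^{-1} · (x - mu)] = (-2)·(-0.4409) + (-1)·(-0.1478) + (-3)·(-0.3495) = 2.078.

Step 4 — take square root: d = √(2.078) ≈ 1.4415.

d(x, mu) = √(2.078) ≈ 1.4415


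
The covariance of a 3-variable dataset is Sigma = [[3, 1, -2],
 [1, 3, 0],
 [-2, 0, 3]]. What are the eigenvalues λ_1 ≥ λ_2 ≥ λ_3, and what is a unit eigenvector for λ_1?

Step 1 — characteristic polynomial p(λ) = det(λI - Sigma) = λ³ - tr·λ² + c_1·λ - det, where tr = trace, c_1 = sum of the principal 2×2 minors, det = det(Sigma):
  tr = 3 + 3 + 3 = 9,
  c_1 = (3·3 - (1)²) + (3·3 - (-2)²) + (3·3 - (0)²) = 8 + 5 + 9 = 22,
  det = 3·(3·3 - (0)²) - (1)·((1)·3 - (0)·(-2)) + (-2)·((1)·(0) - 3·(-2)) = 3·(9) - (1)·(3) + (-2)·(6) = 12.
  So p(λ) = λ³ - 9λ² + 22λ - 12.
Step 2 — look for an integer root (rational root theorem: any rational root is an integer divisor of 12). Testing λ = 3:
  p(3) = 27 - 81 + 66 - 12 = 0  ✓
  Dividing out (λ - 3): p(λ) = (λ - 3)(λ² - 6λ + 4).
Step 3 — remaining eigenvalues from the quadratic λ² - 6λ + 4 = 0:
  Δ = 6² - 4·4 = 36 - 16 = 20,  λ = (6 ± √20)/2 = (6 ± 4.4721)/2 ≈ 5.2361 or 0.7639.
  Sorted: λ_1 = 5.2361,  λ_2 = 3,  λ_3 = 0.7639  (check: sum = 9 = tr ✓).

Step 4 — unit eigenvector for λ_1 ≈ 5.2361: v spans the null space of (Sigma - λ_1 I), whose rows are
  r_1 = (-2.2361, 1, -2),  r_2 = (1, -2.2361, 0),  r_3 = (-2, 0, -2.2361).
  v is orthogonal to every row, so take v ∝ r_1 × r_2 = ((1)·(0) - (-2)·(-2.2361), (-2)·(1) - (-2.2361)·(0), (-2.2361)·(-2.2361) - (1)·(1)) ≈ (-4.4721, -2, 4).
  Rescale (multiply by -1 so the first nonzero entry is positive): u = (4.4721, 2, -4).
  ||u|| = √((4.4721)² + (2)² + (-4)²) = √(40) ≈ 6.3246,  v_1 = u/||u|| ≈ (0.7071, 0.3162, -0.6325) (||v_1|| = 1).

λ_1 = 5.2361,  λ_2 = 3,  λ_3 = 0.7639;  v_1 ≈ (0.7071, 0.3162, -0.6325)


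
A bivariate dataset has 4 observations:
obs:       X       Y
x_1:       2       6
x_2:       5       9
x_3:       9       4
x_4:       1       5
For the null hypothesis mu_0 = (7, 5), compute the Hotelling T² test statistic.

Step 1 — sample mean vector:
  mean(X) = (2 + 5 + 9 + 1) / 4 = 17/4 = 4.25
  mean(Y) = (6 + 9 + 4 + 5) / 4 = 24/4 = 6
  x̄ = (4.25, 6),  deviation x̄ - mu_0 = (4.25, 6) - (7, 5) = (-2.75, 1).

Step 2 — sample covariance matrix, S[i,j] = (1/(n-1)) · Σ_k (x_{k,i} - mean_i) · (x_{k,j} - mean_j), divisor n-1 = 3:
  S[X,X] = ((-2.25)·(-2.25) + (0.75)·(0.75) + (4.75)·(4.75) + (-3.25)·(-3.25)) / 3 = 38.75/3 = 12.9167
  S[X,Y] = ((-2.25)·(0) + (0.75)·(3) + (4.75)·(-2) + (-3.25)·(-1)) / 3 = -4/3 = -1.3333
  S[Y,Y] = ((0)·(0) + (3)·(3) + (-2)·(-2) + (-1)·(-1)) / 3 = 14/3 = 4.6667
  S = [[12.9167, -1.3333],
 [-1.3333, 4.6667]].

Step 3 — invert S. det(S) = 12.9167·4.6667 - (-1.3333)² = 58.5.
  S^{-1} = (1/det) · [[d, -b], [-b, a]] = [[0.0798, 0.0228],
 [0.0228, 0.2208]].

Step 4 — quadratic form (x̄ - mu_0)^T · S^{-1} · (x̄ - mu_0):
  S^{-1} · (x̄ - mu_0) = (-0.1966, 0.1581),
  (x̄ - mu_0)^T · [...] = (-2.75)·(-0.1966) + (1)·(0.1581) = 0.6987.

Step 5 — scale by n: T² = 4 · 0.6987 = 2.7949.

T² ≈ 2.7949


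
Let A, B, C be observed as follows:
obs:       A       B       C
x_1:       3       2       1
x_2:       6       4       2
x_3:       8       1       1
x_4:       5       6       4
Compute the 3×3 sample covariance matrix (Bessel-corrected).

Step 1 — column means:
  mean(A) = (3 + 6 + 8 + 5) / 4 = 22/4 = 5.5
  mean(B) = (2 + 4 + 1 + 6) / 4 = 13/4 = 3.25
  mean(C) = (1 + 2 + 1 + 4) / 4 = 8/4 = 2

Step 2 — sample covariance S[i,j] = (1/(n-1)) · Σ_k (x_{k,i} - mean_i) · (x_{k,j} - mean_j), with n-1 = 3.
  S[A,A] = ((-2.5)·(-2.5) + (0.5)·(0.5) + (2.5)·(2.5) + (-0.5)·(-0.5)) / 3 = 13/3 = 4.3333
  S[A,B] = ((-2.5)·(-1.25) + (0.5)·(0.75) + (2.5)·(-2.25) + (-0.5)·(2.75)) / 3 = -3.5/3 = -1.1667
  S[A,C] = ((-2.5)·(-1) + (0.5)·(0) + (2.5)·(-1) + (-0.5)·(2)) / 3 = -1/3 = -0.3333
  S[B,B] = ((-1.25)·(-1.25) + (0.75)·(0.75) + (-2.25)·(-2.25) + (2.75)·(2.75)) / 3 = 14.75/3 = 4.9167
  S[B,C] = ((-1.25)·(-1) + (0.75)·(0) + (-2.25)·(-1) + (2.75)·(2)) / 3 = 9/3 = 3
  S[C,C] = ((-1)·(-1) + (0)·(0) + (-1)·(-1) + (2)·(2)) / 3 = 6/3 = 2

S is symmetric (S[j,i] = S[i,j]). Assembling:

S = [[4.3333, -1.1667, -0.3333],
 [-1.1667, 4.9167, 3],
 [-0.3333, 3, 2]]


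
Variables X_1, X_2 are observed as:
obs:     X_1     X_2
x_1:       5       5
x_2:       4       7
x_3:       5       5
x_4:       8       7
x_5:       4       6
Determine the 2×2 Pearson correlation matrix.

Step 1 — column means:
  mean(X_1) = (5 + 4 + 5 + 8 + 4) / 5 = 26/5 = 5.2
  mean(X_2) = (5 + 7 + 5 + 7 + 6) / 5 = 30/5 = 6

Step 2 — sample variances and covariances s[i,j] = (1/(n-1)) · Σ_k (x_{k,i} - mean_i) · (x_{k,j} - mean_j), with n-1 = 4:
  s[X_1,X_1] = ((-0.2)·(-0.2) + (-1.2)·(-1.2) + (-0.2)·(-0.2) + (2.8)·(2.8) + (-1.2)·(-1.2)) / 4 = 10.8/4 = 2.7
  s[X_1,X_2] = ((-0.2)·(-1) + (-1.2)·(1) + (-0.2)·(-1) + (2.8)·(1) + (-1.2)·(0)) / 4 = 2/4 = 0.5
  s[X_2,X_2] = ((-1)·(-1) + (1)·(1) + (-1)·(-1) + (1)·(1) + (0)·(0)) / 4 = 4/4 = 1
  Sample standard deviations s_i = √(s[i,i]):
  s(X_1) = √(2.7) = 1.6432
  s(X_2) = √(1) = 1

Step 3 — r_{ij} = s_{ij} / (s_i · s_j):
  r[X_1,X_1] = 1 (diagonal).
  r[X_1,X_2] = 0.5 / (1.6432 · 1) = 0.5 / 1.6432 = 0.3043
  r[X_2,X_2] = 1 (diagonal).

R is symmetric with unit diagonal. Assembling:

R = [[1, 0.3043],
 [0.3043, 1]]


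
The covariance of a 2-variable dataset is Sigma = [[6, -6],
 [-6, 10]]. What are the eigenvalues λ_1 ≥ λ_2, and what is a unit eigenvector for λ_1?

Step 1 — characteristic polynomial of 2×2 Sigma:
  det(Sigma - λI) = λ² - trace · λ + det = 0.
  trace = 6 + 10 = 16, det = 6·10 - (-6)² = 24.
Step 2 — discriminant:
  Δ = trace² - 4·det = 256 - 96 = 160.
Step 3 — eigenvalues:
  λ = (trace ± √Δ)/2 = (16 ± 12.6491)/2,
  λ_1 = 14.3246,  λ_2 = 1.6754.

Step 4 — unit eigenvector for λ_1: solve (Sigma - λ_1 I)v = 0. First row:
  (6 - 14.3246)·v_x + (-6)·v_y = 0, i.e. (-8.3246)·v_x + (-6)·v_y = 0,
  so v ∝ (b, λ_1 - a) = (-6, 8.3246); multiply by -1 so the first entry is positive: u = (6, -8.3246).
  ||u|| = √((6)² + (-8.3246)²) = √(105.2982) ≈ 10.2615,
  v_1 = u/||u|| ≈ (0.5847, -0.8112) (||v_1|| = 1).

λ_1 = 14.3246,  λ_2 = 1.6754;  v_1 ≈ (0.5847, -0.8112)


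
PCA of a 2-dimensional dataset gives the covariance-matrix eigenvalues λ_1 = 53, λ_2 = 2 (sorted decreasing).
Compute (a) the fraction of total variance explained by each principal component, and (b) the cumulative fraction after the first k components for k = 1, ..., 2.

Step 1 — total variance = trace(Sigma) = Σ λ_i = 53 + 2 = 55.

Step 2 — fraction explained by component i = λ_i / Σ λ:
  PC1: 53/55 = 0.9636
  PC2: 2/55 = 0.0364

Step 3 — cumulative fraction after k components = (λ_1 + ... + λ_k) / Σ λ:
  k = 1: 53/55 = 0.9636
  k = 2: (53 + 2)/55 = 55/55 = 1

Summary (fraction, with percent):

explained: PC1 0.9636 (96.36%), PC2 0.0364 (3.64%);  cumulative: 0.9636, 1


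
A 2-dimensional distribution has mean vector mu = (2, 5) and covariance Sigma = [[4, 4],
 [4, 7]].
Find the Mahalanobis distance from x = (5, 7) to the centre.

Step 1 — centre the observation: (x - mu) = (3, 2).

Step 2 — invert Sigma. det(Sigma) = 4·7 - (4)² = 12.
  Sigma^{-1} = (1/det) · [[d, -b], [-b, a]] = [[0.5833, -0.3333],
 [-0.3333, 0.3333]].

Step 3 — form the quadratic (x - mu)^T · Sigma^{-1} · (x - mu):
  Sigma^{-1} · (x - mu) = (1.0833, -0.3333).
  (x - mu)^T · [Sigma^{-1} · (x - mu)] = (3)·(1.0833) + (2)·(-0.3333) = 2.5833.

Step 4 — take square root: d = √(2.5833) ≈ 1.6073.

d(x, mu) = √(2.5833) ≈ 1.6073


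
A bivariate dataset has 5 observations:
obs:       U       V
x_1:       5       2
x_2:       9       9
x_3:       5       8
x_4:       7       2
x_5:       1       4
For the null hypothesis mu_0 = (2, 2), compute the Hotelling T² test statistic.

Step 1 — sample mean vector:
  mean(U) = (5 + 9 + 5 + 7 + 1) / 5 = 27/5 = 5.4
  mean(V) = (2 + 9 + 8 + 2 + 4) / 5 = 25/5 = 5
  x̄ = (5.4, 5),  deviation x̄ - mu_0 = (5.4, 5) - (2, 2) = (3.4, 3).

Step 2 — sample covariance matrix, S[i,j] = (1/(n-1)) · Σ_k (x_{k,i} - mean_i) · (x_{k,j} - mean_j), divisor n-1 = 4:
  S[U,U] = ((-0.4)·(-0.4) + (3.6)·(3.6) + (-0.4)·(-0.4) + (1.6)·(1.6) + (-4.4)·(-4.4)) / 4 = 35.2/4 = 8.8
  S[U,V] = ((-0.4)·(-3) + (3.6)·(4) + (-0.4)·(3) + (1.6)·(-3) + (-4.4)·(-1)) / 4 = 14/4 = 3.5
  S[V,V] = ((-3)·(-3) + (4)·(4) + (3)·(3) + (-3)·(-3) + (-1)·(-1)) / 4 = 44/4 = 11
  S = [[8.8, 3.5],
 [3.5, 11]].

Step 3 — invert S. det(S) = 8.8·11 - (3.5)² = 84.55.
  S^{-1} = (1/det) · [[d, -b], [-b, a]] = [[0.1301, -0.0414],
 [-0.0414, 0.1041]].

Step 4 — quadratic form (x̄ - mu_0)^T · S^{-1} · (x̄ - mu_0):
  S^{-1} · (x̄ - mu_0) = (0.3182, 0.1715),
  (x̄ - mu_0)^T · [...] = (3.4)·(0.3182) + (3)·(0.1715) = 1.5962.

Step 5 — scale by n: T² = 5 · 1.5962 = 7.9811.

T² ≈ 7.9811


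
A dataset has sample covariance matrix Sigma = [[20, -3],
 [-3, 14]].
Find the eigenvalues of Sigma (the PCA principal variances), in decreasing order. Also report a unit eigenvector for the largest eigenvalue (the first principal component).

Step 1 — characteristic polynomial of 2×2 Sigma:
  det(Sigma - λI) = λ² - trace · λ + det = 0.
  trace = 20 + 14 = 34, det = 20·14 - (-3)² = 271.
Step 2 — discriminant:
  Δ = trace² - 4·det = 1156 - 1084 = 72.
Step 3 — eigenvalues:
  λ = (trace ± √Δ)/2 = (34 ± 8.4853)/2,
  λ_1 = 21.2426,  λ_2 = 12.7574.

Step 4 — unit eigenvector for λ_1: solve (Sigma - λ_1 I)v = 0. First row:
  (20 - 21.2426)·v_x + (-3)·v_y = 0, i.e. (-1.2426)·v_x + (-3)·v_y = 0,
  so v ∝ (b, λ_1 - a) = (-3, 1.2426); multiply by -1 so the first entry is positive: u = (3, -1.2426).
  ||u|| = √((3)² + (-1.2426)²) = √(10.5442) ≈ 3.2472,
  v_1 = u/||u|| ≈ (0.9239, -0.3827) (||v_1|| = 1).

λ_1 = 21.2426,  λ_2 = 12.7574;  v_1 ≈ (0.9239, -0.3827)


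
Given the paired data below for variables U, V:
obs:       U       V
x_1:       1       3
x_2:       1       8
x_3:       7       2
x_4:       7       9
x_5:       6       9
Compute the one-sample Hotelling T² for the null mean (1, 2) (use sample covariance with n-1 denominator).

Step 1 — sample mean vector:
  mean(U) = (1 + 1 + 7 + 7 + 6) / 5 = 22/5 = 4.4
  mean(V) = (3 + 8 + 2 + 9 + 9) / 5 = 31/5 = 6.2
  x̄ = (4.4, 6.2),  deviation x̄ - mu_0 = (4.4, 6.2) - (1, 2) = (3.4, 4.2).

Step 2 — sample covariance matrix, S[i,j] = (1/(n-1)) · Σ_k (x_{k,i} - mean_i) · (x_{k,j} - mean_j), divisor n-1 = 4:
  S[U,U] = ((-3.4)·(-3.4) + (-3.4)·(-3.4) + (2.6)·(2.6) + (2.6)·(2.6) + (1.6)·(1.6)) / 4 = 39.2/4 = 9.8
  S[U,V] = ((-3.4)·(-3.2) + (-3.4)·(1.8) + (2.6)·(-4.2) + (2.6)·(2.8) + (1.6)·(2.8)) / 4 = 5.6/4 = 1.4
  S[V,V] = ((-3.2)·(-3.2) + (1.8)·(1.8) + (-4.2)·(-4.2) + (2.8)·(2.8) + (2.8)·(2.8)) / 4 = 46.8/4 = 11.7
  S = [[9.8, 1.4],
 [1.4, 11.7]].

Step 3 — invert S. det(S) = 9.8·11.7 - (1.4)² = 112.7.
  S^{-1} = (1/det) · [[d, -b], [-b, a]] = [[0.1038, -0.0124],
 [-0.0124, 0.087]].

Step 4 — quadratic form (x̄ - mu_0)^T · S^{-1} · (x̄ - mu_0):
  S^{-1} · (x̄ - mu_0) = (0.3008, 0.323),
  (x̄ - mu_0)^T · [...] = (3.4)·(0.3008) + (4.2)·(0.323) = 2.3792.

Step 5 — scale by n: T² = 5 · 2.3792 = 11.8962.

T² ≈ 11.8962


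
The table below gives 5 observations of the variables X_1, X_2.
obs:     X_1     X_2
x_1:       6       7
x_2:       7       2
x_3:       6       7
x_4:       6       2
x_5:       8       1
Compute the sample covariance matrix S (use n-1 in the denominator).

Step 1 — column means:
  mean(X_1) = (6 + 7 + 6 + 6 + 8) / 5 = 33/5 = 6.6
  mean(X_2) = (7 + 2 + 7 + 2 + 1) / 5 = 19/5 = 3.8

Step 2 — sample covariance S[i,j] = (1/(n-1)) · Σ_k (x_{k,i} - mean_i) · (x_{k,j} - mean_j), with n-1 = 4.
  S[X_1,X_1] = ((-0.6)·(-0.6) + (0.4)·(0.4) + (-0.6)·(-0.6) + (-0.6)·(-0.6) + (1.4)·(1.4)) / 4 = 3.2/4 = 0.8
  S[X_1,X_2] = ((-0.6)·(3.2) + (0.4)·(-1.8) + (-0.6)·(3.2) + (-0.6)·(-1.8) + (1.4)·(-2.8)) / 4 = -7.4/4 = -1.85
  S[X_2,X_2] = ((3.2)·(3.2) + (-1.8)·(-1.8) + (3.2)·(3.2) + (-1.8)·(-1.8) + (-2.8)·(-2.8)) / 4 = 34.8/4 = 8.7

S is symmetric (S[j,i] = S[i,j]). Assembling:

S = [[0.8, -1.85],
 [-1.85, 8.7]]
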